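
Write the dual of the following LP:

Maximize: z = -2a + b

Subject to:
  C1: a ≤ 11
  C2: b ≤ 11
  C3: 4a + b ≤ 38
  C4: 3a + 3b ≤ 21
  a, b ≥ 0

Primal max cᵀx s.t. Ax ≤ b, x ≥ 0  →  Dual min bᵀy s.t. Aᵀy ≥ c, y ≥ 0.

Minimize: z = 11y1 + 11y2 + 38y3 + 21y4

Subject to:
  y1 + 4y3 + 3y4 ≥ -2
  y2 + y3 + 3y4 ≥ 1
  y1, y2, y3, y4 ≥ 0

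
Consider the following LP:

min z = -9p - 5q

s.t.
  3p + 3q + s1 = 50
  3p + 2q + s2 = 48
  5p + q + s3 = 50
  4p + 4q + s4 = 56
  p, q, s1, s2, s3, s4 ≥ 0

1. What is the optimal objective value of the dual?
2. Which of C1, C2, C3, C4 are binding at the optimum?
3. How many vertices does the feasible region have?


1. -106
2. C3, C4
3. 4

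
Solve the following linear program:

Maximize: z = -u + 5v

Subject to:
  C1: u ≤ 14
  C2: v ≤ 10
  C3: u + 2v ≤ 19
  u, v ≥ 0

Evaluate the objective at each vertex of the feasible region:
  z(0, 0) = 0
  z(14, 0) = -14
  z(14, 2.5) = -1.5
  z(0, 9.5) = 47.5  ←
The maximum is at u = 0, v = 9.5.

u = 0, v = 9.5, z = 47.5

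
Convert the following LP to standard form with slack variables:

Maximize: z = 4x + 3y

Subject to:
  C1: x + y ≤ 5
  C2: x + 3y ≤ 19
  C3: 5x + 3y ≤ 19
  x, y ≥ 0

max z = 4x + 3y

s.t.
  x + y + s1 = 5
  x + 3y + s2 = 19
  5x + 3y + s3 = 19
  x, y, s1, s2, s3 ≥ 0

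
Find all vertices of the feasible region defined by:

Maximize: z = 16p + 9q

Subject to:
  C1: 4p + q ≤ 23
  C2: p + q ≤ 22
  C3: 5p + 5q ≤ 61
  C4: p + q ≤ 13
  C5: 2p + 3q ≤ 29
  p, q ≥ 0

(0, 0), (5.75, 0), (4, 7), (0, 9.667)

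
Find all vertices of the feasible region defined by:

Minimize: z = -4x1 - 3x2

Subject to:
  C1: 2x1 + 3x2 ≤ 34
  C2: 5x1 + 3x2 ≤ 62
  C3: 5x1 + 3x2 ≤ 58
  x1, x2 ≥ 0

(0, 0), (11.6, 0), (8, 6), (0, 11.33)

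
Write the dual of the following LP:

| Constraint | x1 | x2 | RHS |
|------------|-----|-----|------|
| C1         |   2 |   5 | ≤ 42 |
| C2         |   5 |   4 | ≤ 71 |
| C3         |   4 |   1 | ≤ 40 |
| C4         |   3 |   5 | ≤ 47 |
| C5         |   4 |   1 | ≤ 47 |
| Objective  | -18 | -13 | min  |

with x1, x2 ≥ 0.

Primal min cᵀx s.t. Ax ≤ b, x ≥ 0  →  Dual max −bᵀy s.t. Aᵀy ≥ −c, y ≥ 0.

Maximize: z = -42y1 - 71y2 - 40y3 - 47y4 - 47y5

Subject to:
  2y1 + 5y2 + 4y3 + 3y4 + 4y5 ≥ 18
  5y1 + 4y2 + y3 + 5y4 + y5 ≥ 13
  y1, y2, y3, y4, y5 ≥ 0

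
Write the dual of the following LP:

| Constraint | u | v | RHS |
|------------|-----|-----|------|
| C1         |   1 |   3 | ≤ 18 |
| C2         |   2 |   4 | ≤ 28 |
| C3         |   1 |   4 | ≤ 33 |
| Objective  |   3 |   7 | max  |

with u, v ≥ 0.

Primal max cᵀx s.t. Ax ≤ b, x ≥ 0  →  Dual min bᵀy s.t. Aᵀy ≥ c, y ≥ 0.

Minimize: z = 18y1 + 28y2 + 33y3

Subject to:
  y1 + 2y2 + y3 ≥ 3
  3y1 + 4y2 + 4y3 ≥ 7
  y1, y2, y3 ≥ 0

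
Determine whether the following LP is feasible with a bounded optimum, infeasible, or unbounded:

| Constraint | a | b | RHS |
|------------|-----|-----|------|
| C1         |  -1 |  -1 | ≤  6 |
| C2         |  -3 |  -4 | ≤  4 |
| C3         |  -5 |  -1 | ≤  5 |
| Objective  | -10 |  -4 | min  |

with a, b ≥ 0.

Unbounded (objective can decrease without bound)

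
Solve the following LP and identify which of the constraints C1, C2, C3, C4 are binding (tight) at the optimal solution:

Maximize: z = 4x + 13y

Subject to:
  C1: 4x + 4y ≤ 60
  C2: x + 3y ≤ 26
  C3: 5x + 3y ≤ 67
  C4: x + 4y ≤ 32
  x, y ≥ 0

At x = 8, y = 6, compute slack b - a·x for each constraint:
  C1: 60 − 56 = 4  (slack)
  C2: 26 − 26 = 0  (binding)
  C3: 67 − 58 = 9  (slack)
  C4: 32 − 32 = 0  (binding)

Optimal: x = 8, y = 6
Binding: C2, C4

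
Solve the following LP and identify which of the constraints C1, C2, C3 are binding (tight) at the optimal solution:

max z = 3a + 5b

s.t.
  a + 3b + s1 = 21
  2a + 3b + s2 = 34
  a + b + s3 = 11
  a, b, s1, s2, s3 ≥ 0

At a = 6, b = 5, compute slack b - a·x for each constraint:
  C1: 21 − 21 = 0  (binding)
  C2: 34 − 27 = 7  (slack)
  C3: 11 − 11 = 0  (binding)

Optimal: a = 6, b = 5
Binding: C1, C3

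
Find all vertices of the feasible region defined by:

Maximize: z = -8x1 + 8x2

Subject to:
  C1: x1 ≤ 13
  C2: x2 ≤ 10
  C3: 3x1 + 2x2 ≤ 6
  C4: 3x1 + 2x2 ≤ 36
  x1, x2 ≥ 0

(0, 0), (2, 0), (0, 3)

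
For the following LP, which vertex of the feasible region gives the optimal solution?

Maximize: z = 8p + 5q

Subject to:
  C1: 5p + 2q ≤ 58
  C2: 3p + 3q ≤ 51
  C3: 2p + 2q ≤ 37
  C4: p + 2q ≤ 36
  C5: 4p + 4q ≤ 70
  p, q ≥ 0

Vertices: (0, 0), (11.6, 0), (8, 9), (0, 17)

Evaluate the objective at each vertex of the feasible region:
  z(0, 0) = 0
  z(11.6, 0) = 92.8
  z(8, 9) = 109  ←
  z(0, 17) = 85
The maximum is at p = 8, q = 9.

(8, 9)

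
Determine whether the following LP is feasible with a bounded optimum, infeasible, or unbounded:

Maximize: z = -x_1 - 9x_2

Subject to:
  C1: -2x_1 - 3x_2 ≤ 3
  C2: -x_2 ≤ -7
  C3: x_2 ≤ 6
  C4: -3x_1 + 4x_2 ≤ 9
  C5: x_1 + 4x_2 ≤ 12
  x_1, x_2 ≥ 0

Infeasible (no feasible solution exists)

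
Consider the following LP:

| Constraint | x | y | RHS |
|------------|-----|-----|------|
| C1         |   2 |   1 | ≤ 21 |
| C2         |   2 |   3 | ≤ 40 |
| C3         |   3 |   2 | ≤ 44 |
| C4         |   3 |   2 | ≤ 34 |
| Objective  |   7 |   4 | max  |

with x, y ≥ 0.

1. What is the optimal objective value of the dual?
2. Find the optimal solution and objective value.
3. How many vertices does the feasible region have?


1. 76
2. x = 8, y = 5, z = 76
3. 5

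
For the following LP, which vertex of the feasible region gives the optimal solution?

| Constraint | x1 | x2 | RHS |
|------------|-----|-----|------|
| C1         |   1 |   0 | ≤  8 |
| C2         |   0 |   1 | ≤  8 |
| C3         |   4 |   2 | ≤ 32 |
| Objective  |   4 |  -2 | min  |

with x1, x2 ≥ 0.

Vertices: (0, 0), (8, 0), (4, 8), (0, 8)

Evaluate the objective at each vertex of the feasible region:
  z(0, 0) = 0
  z(8, 0) = 32
  z(4, 8) = 0
  z(0, 8) = -16  ←
The minimum is at x1 = 0, x2 = 8.

(0, 8)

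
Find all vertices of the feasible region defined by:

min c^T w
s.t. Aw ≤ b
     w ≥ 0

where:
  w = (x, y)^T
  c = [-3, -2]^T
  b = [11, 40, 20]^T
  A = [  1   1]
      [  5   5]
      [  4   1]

(0, 0), (5, 0), (4, 4), (0, 8)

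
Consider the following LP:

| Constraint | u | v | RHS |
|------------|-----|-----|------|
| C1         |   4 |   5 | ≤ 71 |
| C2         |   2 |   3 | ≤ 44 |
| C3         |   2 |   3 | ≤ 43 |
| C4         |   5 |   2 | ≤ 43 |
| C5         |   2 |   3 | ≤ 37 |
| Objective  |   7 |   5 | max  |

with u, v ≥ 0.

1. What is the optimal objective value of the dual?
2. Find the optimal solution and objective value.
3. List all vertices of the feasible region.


1. 80
2. u = 5, v = 9, z = 80
3. (0, 0), (8.6, 0), (5, 9), (0, 12.33)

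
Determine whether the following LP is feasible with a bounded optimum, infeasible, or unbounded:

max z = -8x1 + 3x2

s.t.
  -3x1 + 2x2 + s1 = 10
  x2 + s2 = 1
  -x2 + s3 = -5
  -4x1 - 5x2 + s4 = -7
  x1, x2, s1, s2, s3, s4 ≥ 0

Infeasible (no feasible solution exists)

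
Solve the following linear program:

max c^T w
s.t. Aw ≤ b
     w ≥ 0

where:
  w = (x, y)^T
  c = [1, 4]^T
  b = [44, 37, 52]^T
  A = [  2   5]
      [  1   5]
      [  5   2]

Evaluate the objective at each vertex of the feasible region:
  z(0, 0) = 0
  z(10.4, 0) = 10.4
  z(8.19, 5.524) = 30.29
  z(7, 6) = 31  ←
  z(0, 7.4) = 29.6
The maximum is at x = 7, y = 6.

x = 7, y = 6, z = 31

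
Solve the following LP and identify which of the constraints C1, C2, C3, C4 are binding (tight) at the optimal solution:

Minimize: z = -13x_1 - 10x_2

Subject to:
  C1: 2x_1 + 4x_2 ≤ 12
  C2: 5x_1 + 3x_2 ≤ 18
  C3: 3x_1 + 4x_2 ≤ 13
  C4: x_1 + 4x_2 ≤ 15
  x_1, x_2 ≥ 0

At x_1 = 3, x_2 = 1, compute slack b - a·x for each constraint:
  C1: 12 − 10 = 2  (slack)
  C2: 18 − 18 = 0  (binding)
  C3: 13 − 13 = 0  (binding)
  C4: 15 − 7 = 8  (slack)

Optimal: x_1 = 3, x_2 = 1
Binding: C2, C3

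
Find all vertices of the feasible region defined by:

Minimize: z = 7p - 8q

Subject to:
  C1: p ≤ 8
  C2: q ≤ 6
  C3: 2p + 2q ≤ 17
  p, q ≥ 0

(0, 0), (8, 0), (8, 0.5), (2.5, 6), (0, 6)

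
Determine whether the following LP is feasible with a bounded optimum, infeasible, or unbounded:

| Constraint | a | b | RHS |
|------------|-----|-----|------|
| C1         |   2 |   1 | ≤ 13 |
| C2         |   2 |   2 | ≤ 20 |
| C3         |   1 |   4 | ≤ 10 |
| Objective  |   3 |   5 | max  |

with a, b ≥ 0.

Feasible with a bounded optimal solution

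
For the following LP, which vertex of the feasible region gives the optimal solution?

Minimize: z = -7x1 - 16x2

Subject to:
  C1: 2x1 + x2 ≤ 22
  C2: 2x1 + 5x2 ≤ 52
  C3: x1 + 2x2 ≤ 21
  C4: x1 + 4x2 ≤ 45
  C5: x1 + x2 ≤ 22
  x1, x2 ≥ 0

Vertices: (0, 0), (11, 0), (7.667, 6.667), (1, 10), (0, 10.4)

Evaluate the objective at each vertex of the feasible region:
  z(0, 0) = 0
  z(11, 0) = -77
  z(7.667, 6.667) = -160.3
  z(1, 10) = -167  ←
  z(0, 10.4) = -166.4
The minimum is at x1 = 1, x2 = 10.

(1, 10)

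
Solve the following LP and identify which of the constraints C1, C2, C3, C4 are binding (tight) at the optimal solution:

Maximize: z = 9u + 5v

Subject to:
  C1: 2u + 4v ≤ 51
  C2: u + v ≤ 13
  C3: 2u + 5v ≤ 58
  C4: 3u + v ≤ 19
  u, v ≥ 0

At u = 3, v = 10, compute slack b - a·x for each constraint:
  C1: 51 − 46 = 5  (slack)
  C2: 13 − 13 = 0  (binding)
  C3: 58 − 56 = 2  (slack)
  C4: 19 − 19 = 0  (binding)

Optimal: u = 3, v = 10
Binding: C2, C4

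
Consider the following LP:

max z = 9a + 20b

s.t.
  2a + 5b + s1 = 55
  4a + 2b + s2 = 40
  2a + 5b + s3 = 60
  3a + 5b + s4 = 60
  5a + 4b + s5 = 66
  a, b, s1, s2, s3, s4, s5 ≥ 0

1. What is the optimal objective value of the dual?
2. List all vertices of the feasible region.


1. 225
2. (0, 0), (10, 0), (5.714, 8.571), (5, 9), (0, 11)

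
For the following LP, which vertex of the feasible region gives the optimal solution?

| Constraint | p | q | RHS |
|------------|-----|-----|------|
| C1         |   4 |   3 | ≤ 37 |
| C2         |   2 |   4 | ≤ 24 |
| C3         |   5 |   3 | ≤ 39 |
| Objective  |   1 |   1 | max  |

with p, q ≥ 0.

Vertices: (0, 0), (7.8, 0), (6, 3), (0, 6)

Evaluate the objective at each vertex of the feasible region:
  z(0, 0) = 0
  z(7.8, 0) = 7.8
  z(6, 3) = 9  ←
  z(0, 6) = 6
The maximum is at p = 6, q = 3.

(6, 3)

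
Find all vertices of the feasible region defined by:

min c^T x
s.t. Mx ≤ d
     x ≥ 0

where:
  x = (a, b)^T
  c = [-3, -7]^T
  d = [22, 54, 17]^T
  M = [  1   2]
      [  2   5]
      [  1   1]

(0, 0), (17, 0), (12, 5), (2, 10), (0, 10.8)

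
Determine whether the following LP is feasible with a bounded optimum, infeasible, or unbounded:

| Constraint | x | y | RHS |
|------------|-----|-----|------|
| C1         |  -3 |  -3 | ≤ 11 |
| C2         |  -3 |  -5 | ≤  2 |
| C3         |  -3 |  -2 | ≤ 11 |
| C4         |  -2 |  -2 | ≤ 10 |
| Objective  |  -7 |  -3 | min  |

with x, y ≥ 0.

Unbounded (objective can decrease without bound)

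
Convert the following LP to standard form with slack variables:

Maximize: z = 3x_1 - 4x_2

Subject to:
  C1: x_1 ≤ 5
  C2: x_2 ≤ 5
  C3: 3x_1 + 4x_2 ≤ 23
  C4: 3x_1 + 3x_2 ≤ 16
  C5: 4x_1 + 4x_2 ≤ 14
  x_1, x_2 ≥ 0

max z = 3x_1 - 4x_2

s.t.
  x_1 + s1 = 5
  x_2 + s2 = 5
  3x_1 + 4x_2 + s3 = 23
  3x_1 + 3x_2 + s4 = 16
  4x_1 + 4x_2 + s5 = 14
  x_1, x_2, s1, s2, s3, s4, s5 ≥ 0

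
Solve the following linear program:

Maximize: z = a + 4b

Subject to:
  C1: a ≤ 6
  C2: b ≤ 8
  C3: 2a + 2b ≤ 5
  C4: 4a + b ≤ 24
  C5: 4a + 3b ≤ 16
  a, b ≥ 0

Evaluate the objective at each vertex of the feasible region:
  z(0, 0) = 0
  z(2.5, 0) = 2.5
  z(0, 2.5) = 10  ←
The maximum is at a = 0, b = 2.5.

a = 0, b = 2.5, z = 10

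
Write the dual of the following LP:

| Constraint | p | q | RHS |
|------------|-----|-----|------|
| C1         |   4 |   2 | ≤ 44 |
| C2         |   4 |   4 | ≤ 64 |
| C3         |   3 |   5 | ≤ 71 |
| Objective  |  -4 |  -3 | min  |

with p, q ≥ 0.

Primal min cᵀx s.t. Ax ≤ b, x ≥ 0  →  Dual max −bᵀy s.t. Aᵀy ≥ −c, y ≥ 0.

Maximize: z = -44y1 - 64y2 - 71y3

Subject to:
  4y1 + 4y2 + 3y3 ≥ 4
  2y1 + 4y2 + 5y3 ≥ 3
  y1, y2, y3 ≥ 0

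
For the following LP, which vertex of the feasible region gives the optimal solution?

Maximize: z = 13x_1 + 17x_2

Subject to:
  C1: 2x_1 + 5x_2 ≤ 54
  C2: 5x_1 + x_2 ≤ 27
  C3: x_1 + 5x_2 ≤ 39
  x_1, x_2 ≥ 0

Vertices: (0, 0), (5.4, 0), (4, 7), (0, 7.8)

Evaluate the objective at each vertex of the feasible region:
  z(0, 0) = 0
  z(5.4, 0) = 70.2
  z(4, 7) = 171  ←
  z(0, 7.8) = 132.6
The maximum is at x_1 = 4, x_2 = 7.

(4, 7)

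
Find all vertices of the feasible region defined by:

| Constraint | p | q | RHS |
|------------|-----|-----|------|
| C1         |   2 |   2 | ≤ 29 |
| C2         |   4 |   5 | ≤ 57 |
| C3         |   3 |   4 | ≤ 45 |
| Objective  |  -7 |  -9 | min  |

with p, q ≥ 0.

(0, 0), (14.25, 0), (3, 9), (0, 11.25)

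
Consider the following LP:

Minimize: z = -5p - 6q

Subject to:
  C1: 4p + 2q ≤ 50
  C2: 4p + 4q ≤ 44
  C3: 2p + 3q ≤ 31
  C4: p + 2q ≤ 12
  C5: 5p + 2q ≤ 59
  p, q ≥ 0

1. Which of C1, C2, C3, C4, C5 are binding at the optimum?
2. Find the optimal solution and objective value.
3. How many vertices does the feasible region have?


1. C2, C4
2. p = 10, q = 1, z = -56
3. 4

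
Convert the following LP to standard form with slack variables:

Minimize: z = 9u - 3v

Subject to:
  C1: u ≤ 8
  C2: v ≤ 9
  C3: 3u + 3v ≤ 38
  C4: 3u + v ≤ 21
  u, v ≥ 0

min z = 9u - 3v

s.t.
  u + s1 = 8
  v + s2 = 9
  3u + 3v + s3 = 38
  3u + v + s4 = 21
  u, v, s1, s2, s3, s4 ≥ 0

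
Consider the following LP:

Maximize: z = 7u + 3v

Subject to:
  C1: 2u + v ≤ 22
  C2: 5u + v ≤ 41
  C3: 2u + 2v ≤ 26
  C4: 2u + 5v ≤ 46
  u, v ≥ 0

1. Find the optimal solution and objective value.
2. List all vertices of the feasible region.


1. u = 7, v = 6, z = 67
2. (0, 0), (8.2, 0), (7, 6), (6.333, 6.667), (0, 9.2)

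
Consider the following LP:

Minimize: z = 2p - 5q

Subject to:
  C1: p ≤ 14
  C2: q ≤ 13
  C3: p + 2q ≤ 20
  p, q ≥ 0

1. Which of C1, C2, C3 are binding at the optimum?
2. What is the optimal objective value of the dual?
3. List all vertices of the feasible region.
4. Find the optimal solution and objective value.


1. C3
2. -50
3. (0, 0), (14, 0), (14, 3), (0, 10)
4. p = 0, q = 10, z = -50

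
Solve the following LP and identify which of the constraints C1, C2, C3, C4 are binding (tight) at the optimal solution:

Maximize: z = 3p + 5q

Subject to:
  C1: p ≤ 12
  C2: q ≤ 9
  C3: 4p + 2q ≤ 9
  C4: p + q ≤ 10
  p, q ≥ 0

At p = 0, q = 4.5, compute slack b - a·x for each constraint:
  C1: 12 − 0 = 12  (slack)
  C2: 9 − 4.5 = 4.5  (slack)
  C3: 9 − 9 = 0  (binding)
  C4: 10 − 4.5 = 5.5  (slack)

Optimal: p = 0, q = 4.5
Binding: C3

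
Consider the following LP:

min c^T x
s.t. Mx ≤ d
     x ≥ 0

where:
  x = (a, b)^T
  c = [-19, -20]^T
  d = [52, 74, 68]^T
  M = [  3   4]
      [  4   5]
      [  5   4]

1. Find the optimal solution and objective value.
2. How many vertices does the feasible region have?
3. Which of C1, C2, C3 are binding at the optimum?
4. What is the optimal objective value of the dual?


1. a = 8, b = 7, z = -292
2. 4
3. C1, C3
4. -292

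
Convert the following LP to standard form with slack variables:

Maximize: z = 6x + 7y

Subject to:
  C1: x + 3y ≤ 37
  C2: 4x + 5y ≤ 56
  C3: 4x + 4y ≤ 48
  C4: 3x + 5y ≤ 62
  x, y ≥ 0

max z = 6x + 7y

s.t.
  x + 3y + s1 = 37
  4x + 5y + s2 = 56
  4x + 4y + s3 = 48
  3x + 5y + s4 = 62
  x, y, s1, s2, s3, s4 ≥ 0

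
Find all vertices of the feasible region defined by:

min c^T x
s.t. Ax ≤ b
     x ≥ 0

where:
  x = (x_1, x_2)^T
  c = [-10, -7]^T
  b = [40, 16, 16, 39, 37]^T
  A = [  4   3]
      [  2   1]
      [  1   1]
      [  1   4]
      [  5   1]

(0, 0), (7.4, 0), (7, 2), (4, 8), (3.308, 8.923), (0, 9.75)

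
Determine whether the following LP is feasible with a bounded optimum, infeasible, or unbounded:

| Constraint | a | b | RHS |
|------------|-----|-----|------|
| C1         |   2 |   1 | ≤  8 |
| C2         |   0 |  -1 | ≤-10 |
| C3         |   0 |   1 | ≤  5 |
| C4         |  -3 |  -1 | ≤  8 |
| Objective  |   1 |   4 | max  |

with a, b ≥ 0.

Infeasible (no feasible solution exists)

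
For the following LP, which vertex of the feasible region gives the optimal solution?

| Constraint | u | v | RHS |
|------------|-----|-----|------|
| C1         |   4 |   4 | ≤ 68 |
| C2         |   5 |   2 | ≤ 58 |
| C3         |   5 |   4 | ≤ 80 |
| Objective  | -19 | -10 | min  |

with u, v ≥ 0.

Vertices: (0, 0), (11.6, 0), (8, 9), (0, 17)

Evaluate the objective at each vertex of the feasible region:
  z(0, 0) = 0
  z(11.6, 0) = -220.4
  z(8, 9) = -242  ←
  z(0, 17) = -170
The minimum is at u = 8, v = 9.

(8, 9)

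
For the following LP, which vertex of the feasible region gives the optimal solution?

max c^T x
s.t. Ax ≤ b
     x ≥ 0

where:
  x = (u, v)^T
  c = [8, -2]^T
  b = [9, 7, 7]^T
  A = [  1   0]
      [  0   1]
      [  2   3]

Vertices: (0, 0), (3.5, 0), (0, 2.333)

Evaluate the objective at each vertex of the feasible region:
  z(0, 0) = 0
  z(3.5, 0) = 28  ←
  z(0, 2.333) = -4.667
The maximum is at u = 3.5, v = 0.

(3.5, 0)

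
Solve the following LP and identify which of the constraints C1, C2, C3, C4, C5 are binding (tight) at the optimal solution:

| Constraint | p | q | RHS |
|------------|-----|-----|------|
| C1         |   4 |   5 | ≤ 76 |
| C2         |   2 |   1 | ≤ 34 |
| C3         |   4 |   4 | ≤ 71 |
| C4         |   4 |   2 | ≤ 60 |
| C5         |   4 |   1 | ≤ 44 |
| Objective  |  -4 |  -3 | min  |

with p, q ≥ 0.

At p = 9, q = 8, compute slack b - a·x for each constraint:
  C1: 76 − 76 = 0  (binding)
  C2: 34 − 26 = 8  (slack)
  C3: 71 − 68 = 3  (slack)
  C4: 60 − 52 = 8  (slack)
  C5: 44 − 44 = 0  (binding)

Optimal: p = 9, q = 8
Binding: C1, C5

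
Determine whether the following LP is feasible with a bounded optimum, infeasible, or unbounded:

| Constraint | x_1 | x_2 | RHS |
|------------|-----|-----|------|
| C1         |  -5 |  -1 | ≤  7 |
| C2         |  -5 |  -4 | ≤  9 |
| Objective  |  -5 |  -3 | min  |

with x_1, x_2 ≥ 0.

Unbounded (objective can decrease without bound)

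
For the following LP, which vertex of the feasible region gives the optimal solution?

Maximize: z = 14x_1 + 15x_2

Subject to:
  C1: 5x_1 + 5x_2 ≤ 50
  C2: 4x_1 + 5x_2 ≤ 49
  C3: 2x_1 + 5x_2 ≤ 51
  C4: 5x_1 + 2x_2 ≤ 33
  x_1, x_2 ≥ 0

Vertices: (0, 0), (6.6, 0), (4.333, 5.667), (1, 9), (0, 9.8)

Evaluate the objective at each vertex of the feasible region:
  z(0, 0) = 0
  z(6.6, 0) = 92.4
  z(4.333, 5.667) = 145.7
  z(1, 9) = 149  ←
  z(0, 9.8) = 147
The maximum is at x_1 = 1, x_2 = 9.

(1, 9)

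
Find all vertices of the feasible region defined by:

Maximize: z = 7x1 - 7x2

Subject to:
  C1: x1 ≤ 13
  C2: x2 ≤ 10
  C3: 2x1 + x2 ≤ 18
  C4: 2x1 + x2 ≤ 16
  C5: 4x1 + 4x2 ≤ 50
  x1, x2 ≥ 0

(0, 0), (8, 0), (3.5, 9), (2.5, 10), (0, 10)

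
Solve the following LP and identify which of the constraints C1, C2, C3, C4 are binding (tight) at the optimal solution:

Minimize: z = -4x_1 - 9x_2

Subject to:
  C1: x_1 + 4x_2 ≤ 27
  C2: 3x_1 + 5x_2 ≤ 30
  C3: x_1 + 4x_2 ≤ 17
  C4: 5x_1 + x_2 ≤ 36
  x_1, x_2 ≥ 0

At x_1 = 5, x_2 = 3, compute slack b - a·x for each constraint:
  C1: 27 − 17 = 10  (slack)
  C2: 30 − 30 = 0  (binding)
  C3: 17 − 17 = 0  (binding)
  C4: 36 − 28 = 8  (slack)

Optimal: x_1 = 5, x_2 = 3
Binding: C2, C3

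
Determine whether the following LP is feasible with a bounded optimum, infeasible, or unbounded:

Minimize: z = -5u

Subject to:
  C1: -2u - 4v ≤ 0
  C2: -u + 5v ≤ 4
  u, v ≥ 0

Unbounded (objective can decrease without bound)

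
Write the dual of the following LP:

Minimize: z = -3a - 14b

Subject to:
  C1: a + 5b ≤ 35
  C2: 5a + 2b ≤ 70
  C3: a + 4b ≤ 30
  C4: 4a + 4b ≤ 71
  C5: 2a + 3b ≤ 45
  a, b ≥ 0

Primal min cᵀx s.t. Ax ≤ b, x ≥ 0  →  Dual max −bᵀy s.t. Aᵀy ≥ −c, y ≥ 0.

Maximize: z = -35y1 - 70y2 - 30y3 - 71y4 - 45y5

Subject to:
  y1 + 5y2 + y3 + 4y4 + 2y5 ≥ 3
  5y1 + 2y2 + 4y3 + 4y4 + 3y5 ≥ 14
  y1, y2, y3, y4, y5 ≥ 0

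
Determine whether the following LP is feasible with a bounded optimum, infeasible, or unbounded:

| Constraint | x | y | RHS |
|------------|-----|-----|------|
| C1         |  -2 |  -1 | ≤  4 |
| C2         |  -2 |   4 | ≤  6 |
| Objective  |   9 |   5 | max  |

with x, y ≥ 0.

Unbounded (objective can increase without bound)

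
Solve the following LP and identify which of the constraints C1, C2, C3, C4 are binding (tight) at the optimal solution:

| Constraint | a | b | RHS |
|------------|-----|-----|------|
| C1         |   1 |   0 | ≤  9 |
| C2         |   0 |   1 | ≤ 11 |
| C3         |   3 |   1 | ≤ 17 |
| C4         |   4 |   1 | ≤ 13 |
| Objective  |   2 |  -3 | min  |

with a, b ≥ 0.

At a = 0, b = 11, compute slack b - a·x for each constraint:
  C1: 9 − 0 = 9  (slack)
  C2: 11 − 11 = 0  (binding)
  C3: 17 − 11 = 6  (slack)
  C4: 13 − 11 = 2  (slack)

Optimal: a = 0, b = 11
Binding: C2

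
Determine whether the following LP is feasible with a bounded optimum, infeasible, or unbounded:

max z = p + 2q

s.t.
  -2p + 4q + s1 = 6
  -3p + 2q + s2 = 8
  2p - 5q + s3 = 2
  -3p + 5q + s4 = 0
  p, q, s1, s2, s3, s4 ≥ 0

Unbounded (objective can increase without bound)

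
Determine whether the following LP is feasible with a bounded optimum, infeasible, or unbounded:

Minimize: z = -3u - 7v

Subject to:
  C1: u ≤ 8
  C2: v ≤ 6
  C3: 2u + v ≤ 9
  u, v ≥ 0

Feasible with a bounded optimal solution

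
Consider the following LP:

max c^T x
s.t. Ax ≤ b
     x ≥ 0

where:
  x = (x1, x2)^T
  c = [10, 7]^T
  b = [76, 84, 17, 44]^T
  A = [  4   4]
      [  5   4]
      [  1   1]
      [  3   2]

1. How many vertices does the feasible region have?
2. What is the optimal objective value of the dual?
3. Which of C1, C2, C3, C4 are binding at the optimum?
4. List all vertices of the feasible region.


1. 4
2. 149
3. C3, C4
4. (0, 0), (14.67, 0), (10, 7), (0, 17)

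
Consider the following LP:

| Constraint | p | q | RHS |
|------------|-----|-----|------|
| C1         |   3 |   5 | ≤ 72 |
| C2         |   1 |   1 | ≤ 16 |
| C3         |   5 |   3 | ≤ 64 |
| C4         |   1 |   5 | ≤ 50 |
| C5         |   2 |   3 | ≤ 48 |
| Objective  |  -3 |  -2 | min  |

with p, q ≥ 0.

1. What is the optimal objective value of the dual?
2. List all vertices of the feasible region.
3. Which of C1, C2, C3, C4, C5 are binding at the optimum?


1. -40
2. (0, 0), (12.8, 0), (8, 8), (7.5, 8.5), (0, 10)
3. C2, C3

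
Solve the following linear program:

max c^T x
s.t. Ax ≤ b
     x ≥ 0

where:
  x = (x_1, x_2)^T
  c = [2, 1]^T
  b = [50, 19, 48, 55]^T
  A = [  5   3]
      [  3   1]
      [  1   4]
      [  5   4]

Evaluate the objective at each vertex of the feasible region:
  z(0, 0) = 0
  z(6.333, 0) = 12.67
  z(3, 10) = 16  ←
  z(1.75, 11.56) = 15.06
  z(0, 12) = 12
The maximum is at x_1 = 3, x_2 = 10.

x_1 = 3, x_2 = 10, z = 16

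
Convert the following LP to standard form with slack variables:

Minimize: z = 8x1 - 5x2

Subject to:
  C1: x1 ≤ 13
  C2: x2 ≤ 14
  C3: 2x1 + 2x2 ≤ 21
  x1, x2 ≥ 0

min z = 8x1 - 5x2

s.t.
  x1 + s1 = 13
  x2 + s2 = 14
  2x1 + 2x2 + s3 = 21
  x1, x2, s1, s2, s3 ≥ 0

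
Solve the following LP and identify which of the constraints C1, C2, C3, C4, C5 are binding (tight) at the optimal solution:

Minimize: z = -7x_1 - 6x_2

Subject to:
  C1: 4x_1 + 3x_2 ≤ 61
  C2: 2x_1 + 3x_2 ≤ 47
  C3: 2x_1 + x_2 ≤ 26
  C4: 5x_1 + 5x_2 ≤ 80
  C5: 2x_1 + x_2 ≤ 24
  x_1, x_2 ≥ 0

At x_1 = 8, x_2 = 8, compute slack b - a·x for each constraint:
  C1: 61 − 56 = 5  (slack)
  C2: 47 − 40 = 7  (slack)
  C3: 26 − 24 = 2  (slack)
  C4: 80 − 80 = 0  (binding)
  C5: 24 − 24 = 0  (binding)

Optimal: x_1 = 8, x_2 = 8
Binding: C4, C5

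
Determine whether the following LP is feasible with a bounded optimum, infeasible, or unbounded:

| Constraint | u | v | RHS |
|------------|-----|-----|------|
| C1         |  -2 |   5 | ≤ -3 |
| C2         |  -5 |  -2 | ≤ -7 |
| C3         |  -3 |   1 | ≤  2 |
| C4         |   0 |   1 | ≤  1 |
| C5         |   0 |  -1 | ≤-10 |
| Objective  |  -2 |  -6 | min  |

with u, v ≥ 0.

Infeasible (no feasible solution exists)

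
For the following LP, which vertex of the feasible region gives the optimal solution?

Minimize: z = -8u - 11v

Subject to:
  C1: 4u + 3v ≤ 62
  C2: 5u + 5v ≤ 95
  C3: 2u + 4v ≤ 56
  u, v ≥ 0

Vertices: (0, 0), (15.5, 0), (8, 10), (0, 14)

Evaluate the objective at each vertex of the feasible region:
  z(0, 0) = 0
  z(15.5, 0) = -124
  z(8, 10) = -174  ←
  z(0, 14) = -154
The minimum is at u = 8, v = 10.

(8, 10)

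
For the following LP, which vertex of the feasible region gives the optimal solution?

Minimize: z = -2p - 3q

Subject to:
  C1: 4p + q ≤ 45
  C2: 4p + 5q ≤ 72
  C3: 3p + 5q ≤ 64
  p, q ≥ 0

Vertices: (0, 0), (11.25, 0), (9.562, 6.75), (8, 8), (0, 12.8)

Evaluate the objective at each vertex of the feasible region:
  z(0, 0) = 0
  z(11.25, 0) = -22.5
  z(9.562, 6.75) = -39.38
  z(8, 8) = -40  ←
  z(0, 12.8) = -38.4
The minimum is at p = 8, q = 8.

(8, 8)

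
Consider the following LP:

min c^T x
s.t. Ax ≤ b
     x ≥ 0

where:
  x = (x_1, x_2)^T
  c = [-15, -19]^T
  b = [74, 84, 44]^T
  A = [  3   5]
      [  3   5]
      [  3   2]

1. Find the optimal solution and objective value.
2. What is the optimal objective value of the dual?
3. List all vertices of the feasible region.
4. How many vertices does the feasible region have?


1. x_1 = 8, x_2 = 10, z = -310
2. -310
3. (0, 0), (14.67, 0), (8, 10), (0, 14.8)
4. 4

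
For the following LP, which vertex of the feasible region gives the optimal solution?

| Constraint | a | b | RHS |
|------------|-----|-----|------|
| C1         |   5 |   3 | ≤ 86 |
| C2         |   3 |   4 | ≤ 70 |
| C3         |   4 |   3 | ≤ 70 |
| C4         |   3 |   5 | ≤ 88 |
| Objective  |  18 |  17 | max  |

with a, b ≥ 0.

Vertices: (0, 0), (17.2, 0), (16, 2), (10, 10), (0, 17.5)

Evaluate the objective at each vertex of the feasible region:
  z(0, 0) = 0
  z(17.2, 0) = 309.6
  z(16, 2) = 322
  z(10, 10) = 350  ←
  z(0, 17.5) = 297.5
The maximum is at a = 10, b = 10.

(10, 10)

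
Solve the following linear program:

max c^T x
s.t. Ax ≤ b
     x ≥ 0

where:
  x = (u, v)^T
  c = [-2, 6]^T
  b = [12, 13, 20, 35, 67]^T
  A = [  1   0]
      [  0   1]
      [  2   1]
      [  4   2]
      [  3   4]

Evaluate the objective at each vertex of the feasible region:
  z(0, 0) = 0
  z(8.75, 0) = -17.5
  z(2.25, 13) = 73.5
  z(0, 13) = 78  ←
The maximum is at u = 0, v = 13.

u = 0, v = 13, z = 78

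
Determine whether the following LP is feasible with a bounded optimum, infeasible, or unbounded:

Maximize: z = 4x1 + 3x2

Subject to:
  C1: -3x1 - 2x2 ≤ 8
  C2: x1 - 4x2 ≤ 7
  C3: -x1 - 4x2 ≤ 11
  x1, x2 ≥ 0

Unbounded (objective can increase without bound)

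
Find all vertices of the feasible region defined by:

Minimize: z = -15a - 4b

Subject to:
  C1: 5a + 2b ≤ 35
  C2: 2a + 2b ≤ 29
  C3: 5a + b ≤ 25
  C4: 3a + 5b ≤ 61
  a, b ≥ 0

(0, 0), (5, 0), (3, 10), (2.789, 10.53), (0, 12.2)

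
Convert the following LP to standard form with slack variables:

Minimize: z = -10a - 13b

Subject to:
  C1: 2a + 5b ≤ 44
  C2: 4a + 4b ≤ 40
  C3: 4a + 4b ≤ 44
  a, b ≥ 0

min z = -10a - 13b

s.t.
  2a + 5b + s1 = 44
  4a + 4b + s2 = 40
  4a + 4b + s3 = 44
  a, b, s1, s2, s3 ≥ 0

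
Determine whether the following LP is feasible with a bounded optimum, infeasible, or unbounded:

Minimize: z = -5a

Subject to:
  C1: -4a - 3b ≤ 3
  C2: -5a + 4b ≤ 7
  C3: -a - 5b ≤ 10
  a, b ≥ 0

Unbounded (objective can decrease without bound)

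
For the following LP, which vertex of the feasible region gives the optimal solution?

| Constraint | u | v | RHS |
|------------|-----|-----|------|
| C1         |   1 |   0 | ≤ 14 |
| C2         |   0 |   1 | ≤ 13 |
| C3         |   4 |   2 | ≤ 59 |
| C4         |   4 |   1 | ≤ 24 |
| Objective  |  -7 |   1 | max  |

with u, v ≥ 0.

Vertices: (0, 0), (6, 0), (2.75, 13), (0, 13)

Evaluate the objective at each vertex of the feasible region:
  z(0, 0) = 0
  z(6, 0) = -42
  z(2.75, 13) = -6.25
  z(0, 13) = 13  ←
The maximum is at u = 0, v = 13.

(0, 13)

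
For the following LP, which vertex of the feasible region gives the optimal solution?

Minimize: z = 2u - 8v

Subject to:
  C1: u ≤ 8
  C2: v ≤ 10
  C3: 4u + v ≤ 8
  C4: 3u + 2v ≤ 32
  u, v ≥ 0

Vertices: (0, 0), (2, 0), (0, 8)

Evaluate the objective at each vertex of the feasible region:
  z(0, 0) = 0
  z(2, 0) = 4
  z(0, 8) = -64  ←
The minimum is at u = 0, v = 8.

(0, 8)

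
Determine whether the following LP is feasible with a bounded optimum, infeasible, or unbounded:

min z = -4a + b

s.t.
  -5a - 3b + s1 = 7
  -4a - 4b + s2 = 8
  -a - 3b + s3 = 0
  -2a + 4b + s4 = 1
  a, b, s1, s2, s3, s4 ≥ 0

Unbounded (objective can decrease without bound)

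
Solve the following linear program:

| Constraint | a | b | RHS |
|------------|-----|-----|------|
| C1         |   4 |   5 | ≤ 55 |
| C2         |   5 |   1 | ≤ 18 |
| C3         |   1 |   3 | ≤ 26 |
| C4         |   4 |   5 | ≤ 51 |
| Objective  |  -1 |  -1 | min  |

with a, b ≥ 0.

Evaluate the objective at each vertex of the feasible region:
  z(0, 0) = 0
  z(3.6, 0) = -3.6
  z(2, 8) = -10  ←
  z(0, 8.667) = -8.667
The minimum is at a = 2, b = 8.

a = 2, b = 8, z = -10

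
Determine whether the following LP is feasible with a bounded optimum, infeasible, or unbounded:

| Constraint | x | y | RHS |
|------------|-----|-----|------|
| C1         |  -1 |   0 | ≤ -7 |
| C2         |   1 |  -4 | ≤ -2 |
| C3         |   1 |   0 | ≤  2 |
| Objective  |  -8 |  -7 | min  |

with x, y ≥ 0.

Infeasible (no feasible solution exists)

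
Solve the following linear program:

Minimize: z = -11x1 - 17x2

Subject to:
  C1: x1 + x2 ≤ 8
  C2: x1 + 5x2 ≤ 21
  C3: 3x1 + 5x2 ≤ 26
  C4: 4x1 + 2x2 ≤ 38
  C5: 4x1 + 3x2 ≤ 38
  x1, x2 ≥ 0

Evaluate the objective at each vertex of the feasible region:
  z(0, 0) = 0
  z(8, 0) = -88
  z(7, 1) = -94  ←
  z(2.5, 3.7) = -90.4
  z(0, 4.2) = -71.4
The minimum is at x1 = 7, x2 = 1.

x1 = 7, x2 = 1, z = -94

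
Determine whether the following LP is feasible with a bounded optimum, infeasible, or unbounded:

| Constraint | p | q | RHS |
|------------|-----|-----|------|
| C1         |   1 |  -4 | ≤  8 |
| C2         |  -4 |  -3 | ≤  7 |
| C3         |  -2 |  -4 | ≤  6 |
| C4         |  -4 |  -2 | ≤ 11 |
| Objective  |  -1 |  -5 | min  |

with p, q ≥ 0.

Unbounded (objective can decrease without bound)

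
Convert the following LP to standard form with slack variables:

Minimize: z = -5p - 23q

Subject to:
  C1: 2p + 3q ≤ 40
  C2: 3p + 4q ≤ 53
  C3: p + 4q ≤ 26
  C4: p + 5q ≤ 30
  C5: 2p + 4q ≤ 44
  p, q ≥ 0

min z = -5p - 23q

s.t.
  2p + 3q + s1 = 40
  3p + 4q + s2 = 53
  p + 4q + s3 = 26
  p + 5q + s4 = 30
  2p + 4q + s5 = 44
  p, q, s1, s2, s3, s4, s5 ≥ 0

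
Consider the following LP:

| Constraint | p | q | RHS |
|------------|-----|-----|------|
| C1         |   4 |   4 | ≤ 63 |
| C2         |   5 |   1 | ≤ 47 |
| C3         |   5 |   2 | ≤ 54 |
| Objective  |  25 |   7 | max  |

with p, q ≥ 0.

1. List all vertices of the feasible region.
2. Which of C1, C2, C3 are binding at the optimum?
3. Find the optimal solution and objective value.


1. (0, 0), (9.4, 0), (8, 7), (7.5, 8.25), (0, 15.75)
2. C2, C3
3. p = 8, q = 7, z = 249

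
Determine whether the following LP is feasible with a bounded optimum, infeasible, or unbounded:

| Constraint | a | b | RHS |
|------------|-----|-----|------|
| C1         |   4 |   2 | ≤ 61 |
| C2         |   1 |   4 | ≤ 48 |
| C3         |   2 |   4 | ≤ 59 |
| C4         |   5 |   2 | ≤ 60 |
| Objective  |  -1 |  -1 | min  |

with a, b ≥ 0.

Feasible with a bounded optimal solution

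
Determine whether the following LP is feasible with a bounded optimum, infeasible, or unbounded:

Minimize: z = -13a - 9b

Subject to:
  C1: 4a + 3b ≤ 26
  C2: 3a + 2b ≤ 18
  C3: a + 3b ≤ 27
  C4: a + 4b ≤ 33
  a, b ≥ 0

Feasible with a bounded optimal solution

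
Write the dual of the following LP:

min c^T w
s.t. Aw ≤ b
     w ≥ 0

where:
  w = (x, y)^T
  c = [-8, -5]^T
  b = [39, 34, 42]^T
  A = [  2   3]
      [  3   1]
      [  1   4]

Primal min cᵀx s.t. Ax ≤ b, x ≥ 0  →  Dual max −bᵀy s.t. Aᵀy ≥ −c, y ≥ 0.

Maximize: z = -39y1 - 34y2 - 42y3

Subject to:
  2y1 + 3y2 + y3 ≥ 8
  3y1 + y2 + 4y3 ≥ 5
  y1, y2, y3 ≥ 0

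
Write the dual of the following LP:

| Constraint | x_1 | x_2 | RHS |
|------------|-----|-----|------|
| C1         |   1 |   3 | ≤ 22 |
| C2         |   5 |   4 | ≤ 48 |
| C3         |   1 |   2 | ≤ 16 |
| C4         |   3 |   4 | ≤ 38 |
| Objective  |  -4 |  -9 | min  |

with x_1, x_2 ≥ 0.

Primal min cᵀx s.t. Ax ≤ b, x ≥ 0  →  Dual max −bᵀy s.t. Aᵀy ≥ −c, y ≥ 0.

Maximize: z = -22y1 - 48y2 - 16y3 - 38y4

Subject to:
  y1 + 5y2 + y3 + 3y4 ≥ 4
  3y1 + 4y2 + 2y3 + 4y4 ≥ 9
  y1, y2, y3, y4 ≥ 0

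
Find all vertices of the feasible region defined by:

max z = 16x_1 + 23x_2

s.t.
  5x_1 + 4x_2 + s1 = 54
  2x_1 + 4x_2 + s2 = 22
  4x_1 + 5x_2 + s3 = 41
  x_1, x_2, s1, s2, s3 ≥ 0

(0, 0), (10.25, 0), (9, 1), (0, 5.5)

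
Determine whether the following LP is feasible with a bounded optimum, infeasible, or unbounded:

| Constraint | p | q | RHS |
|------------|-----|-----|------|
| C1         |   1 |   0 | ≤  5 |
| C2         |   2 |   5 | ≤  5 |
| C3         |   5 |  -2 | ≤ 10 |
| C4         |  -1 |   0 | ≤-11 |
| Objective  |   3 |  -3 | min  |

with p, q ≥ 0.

Infeasible (no feasible solution exists)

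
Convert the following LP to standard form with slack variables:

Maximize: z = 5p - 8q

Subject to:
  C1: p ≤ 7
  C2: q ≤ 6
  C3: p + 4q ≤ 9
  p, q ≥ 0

max z = 5p - 8q

s.t.
  p + s1 = 7
  q + s2 = 6
  p + 4q + s3 = 9
  p, q, s1, s2, s3 ≥ 0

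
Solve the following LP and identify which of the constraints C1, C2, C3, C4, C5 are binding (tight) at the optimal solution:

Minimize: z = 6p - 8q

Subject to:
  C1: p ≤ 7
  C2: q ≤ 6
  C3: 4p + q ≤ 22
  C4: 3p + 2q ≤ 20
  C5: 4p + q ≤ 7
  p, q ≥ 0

At p = 0, q = 6, compute slack b - a·x for each constraint:
  C1: 7 − 0 = 7  (slack)
  C2: 6 − 6 = 0  (binding)
  C3: 22 − 6 = 16  (slack)
  C4: 20 − 12 = 8  (slack)
  C5: 7 − 6 = 1  (slack)

Optimal: p = 0, q = 6
Binding: C2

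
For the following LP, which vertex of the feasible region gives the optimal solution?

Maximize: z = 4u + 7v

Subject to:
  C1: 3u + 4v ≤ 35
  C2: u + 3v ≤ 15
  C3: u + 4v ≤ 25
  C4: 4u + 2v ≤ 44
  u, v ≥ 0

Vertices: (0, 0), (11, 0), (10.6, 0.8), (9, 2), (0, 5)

Evaluate the objective at each vertex of the feasible region:
  z(0, 0) = 0
  z(11, 0) = 44
  z(10.6, 0.8) = 48
  z(9, 2) = 50  ←
  z(0, 5) = 35
The maximum is at u = 9, v = 2.

(9, 2)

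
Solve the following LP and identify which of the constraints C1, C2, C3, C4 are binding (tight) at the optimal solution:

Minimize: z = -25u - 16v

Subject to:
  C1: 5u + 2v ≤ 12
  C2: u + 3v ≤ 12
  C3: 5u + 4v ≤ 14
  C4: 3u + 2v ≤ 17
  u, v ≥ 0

At u = 2, v = 1, compute slack b - a·x for each constraint:
  C1: 12 − 12 = 0  (binding)
  C2: 12 − 5 = 7  (slack)
  C3: 14 − 14 = 0  (binding)
  C4: 17 − 8 = 9  (slack)

Optimal: u = 2, v = 1
Binding: C1, C3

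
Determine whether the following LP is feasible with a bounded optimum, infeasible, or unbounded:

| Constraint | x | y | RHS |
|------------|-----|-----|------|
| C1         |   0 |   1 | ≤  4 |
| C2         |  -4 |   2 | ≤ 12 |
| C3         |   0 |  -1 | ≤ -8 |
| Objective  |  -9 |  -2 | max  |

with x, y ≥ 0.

Infeasible (no feasible solution exists)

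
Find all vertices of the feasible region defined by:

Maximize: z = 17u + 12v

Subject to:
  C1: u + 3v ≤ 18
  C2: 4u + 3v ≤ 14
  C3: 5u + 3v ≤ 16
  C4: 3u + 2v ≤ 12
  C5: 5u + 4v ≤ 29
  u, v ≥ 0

(0, 0), (3.2, 0), (2, 2), (0, 4.667)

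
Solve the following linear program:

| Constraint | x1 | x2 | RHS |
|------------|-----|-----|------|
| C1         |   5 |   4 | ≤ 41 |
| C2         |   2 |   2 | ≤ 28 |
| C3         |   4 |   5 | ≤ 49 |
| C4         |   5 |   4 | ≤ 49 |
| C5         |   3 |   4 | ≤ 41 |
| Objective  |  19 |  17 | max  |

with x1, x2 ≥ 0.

Evaluate the objective at each vertex of the feasible region:
  z(0, 0) = 0
  z(8.2, 0) = 155.8
  z(1, 9) = 172  ←
  z(0, 9.8) = 166.6
The maximum is at x1 = 1, x2 = 9.

x1 = 1, x2 = 9, z = 172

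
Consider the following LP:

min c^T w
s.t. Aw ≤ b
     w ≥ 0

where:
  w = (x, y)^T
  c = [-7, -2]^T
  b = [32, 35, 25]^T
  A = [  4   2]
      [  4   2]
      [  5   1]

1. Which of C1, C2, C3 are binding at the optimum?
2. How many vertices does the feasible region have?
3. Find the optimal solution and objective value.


1. C1, C3
2. 4
3. x = 3, y = 10, z = -41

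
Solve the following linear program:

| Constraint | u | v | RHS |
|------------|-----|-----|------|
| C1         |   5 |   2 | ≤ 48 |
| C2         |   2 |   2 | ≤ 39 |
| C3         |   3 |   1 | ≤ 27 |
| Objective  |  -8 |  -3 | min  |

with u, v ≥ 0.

Evaluate the objective at each vertex of the feasible region:
  z(0, 0) = 0
  z(9, 0) = -72
  z(6, 9) = -75  ←
  z(3, 16.5) = -73.5
  z(0, 19.5) = -58.5
The minimum is at u = 6, v = 9.

u = 6, v = 9, z = -75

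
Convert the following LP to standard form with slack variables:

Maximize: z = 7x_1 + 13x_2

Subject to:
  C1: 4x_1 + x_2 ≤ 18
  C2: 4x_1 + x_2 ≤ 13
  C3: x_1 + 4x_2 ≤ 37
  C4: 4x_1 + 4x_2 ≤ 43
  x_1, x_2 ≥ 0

max z = 7x_1 + 13x_2

s.t.
  4x_1 + x_2 + s1 = 18
  4x_1 + x_2 + s2 = 13
  x_1 + 4x_2 + s3 = 37
  4x_1 + 4x_2 + s4 = 43
  x_1, x_2, s1, s2, s3, s4 ≥ 0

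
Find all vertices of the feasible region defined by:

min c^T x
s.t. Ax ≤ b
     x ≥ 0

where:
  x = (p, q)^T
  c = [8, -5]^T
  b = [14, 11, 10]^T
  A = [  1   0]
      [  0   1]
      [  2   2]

(0, 0), (5, 0), (0, 5)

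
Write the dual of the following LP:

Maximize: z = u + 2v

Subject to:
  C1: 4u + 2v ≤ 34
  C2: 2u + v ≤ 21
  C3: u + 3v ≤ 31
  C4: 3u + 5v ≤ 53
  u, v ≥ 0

Primal max cᵀx s.t. Ax ≤ b, x ≥ 0  →  Dual min bᵀy s.t. Aᵀy ≥ c, y ≥ 0.

Minimize: z = 34y1 + 21y2 + 31y3 + 53y4

Subject to:
  4y1 + 2y2 + y3 + 3y4 ≥ 1
  2y1 + y2 + 3y3 + 5y4 ≥ 2
  y1, y2, y3, y4 ≥ 0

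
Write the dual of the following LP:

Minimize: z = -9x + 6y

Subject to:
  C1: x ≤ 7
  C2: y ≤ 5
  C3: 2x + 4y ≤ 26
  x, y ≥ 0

Primal min cᵀx s.t. Ax ≤ b, x ≥ 0  →  Dual max −bᵀy s.t. Aᵀy ≥ −c, y ≥ 0.

Maximize: z = -7y1 - 5y2 - 26y3

Subject to:
  y1 + 2y3 ≥ 9
  y2 + 4y3 ≥ -6
  y1, y2, y3 ≥ 0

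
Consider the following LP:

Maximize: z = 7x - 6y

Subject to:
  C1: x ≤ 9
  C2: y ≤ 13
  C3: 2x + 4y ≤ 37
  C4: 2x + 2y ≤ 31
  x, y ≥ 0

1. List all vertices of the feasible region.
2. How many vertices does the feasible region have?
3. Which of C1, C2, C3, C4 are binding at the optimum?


1. (0, 0), (9, 0), (9, 4.75), (0, 9.25)
2. 4
3. C1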